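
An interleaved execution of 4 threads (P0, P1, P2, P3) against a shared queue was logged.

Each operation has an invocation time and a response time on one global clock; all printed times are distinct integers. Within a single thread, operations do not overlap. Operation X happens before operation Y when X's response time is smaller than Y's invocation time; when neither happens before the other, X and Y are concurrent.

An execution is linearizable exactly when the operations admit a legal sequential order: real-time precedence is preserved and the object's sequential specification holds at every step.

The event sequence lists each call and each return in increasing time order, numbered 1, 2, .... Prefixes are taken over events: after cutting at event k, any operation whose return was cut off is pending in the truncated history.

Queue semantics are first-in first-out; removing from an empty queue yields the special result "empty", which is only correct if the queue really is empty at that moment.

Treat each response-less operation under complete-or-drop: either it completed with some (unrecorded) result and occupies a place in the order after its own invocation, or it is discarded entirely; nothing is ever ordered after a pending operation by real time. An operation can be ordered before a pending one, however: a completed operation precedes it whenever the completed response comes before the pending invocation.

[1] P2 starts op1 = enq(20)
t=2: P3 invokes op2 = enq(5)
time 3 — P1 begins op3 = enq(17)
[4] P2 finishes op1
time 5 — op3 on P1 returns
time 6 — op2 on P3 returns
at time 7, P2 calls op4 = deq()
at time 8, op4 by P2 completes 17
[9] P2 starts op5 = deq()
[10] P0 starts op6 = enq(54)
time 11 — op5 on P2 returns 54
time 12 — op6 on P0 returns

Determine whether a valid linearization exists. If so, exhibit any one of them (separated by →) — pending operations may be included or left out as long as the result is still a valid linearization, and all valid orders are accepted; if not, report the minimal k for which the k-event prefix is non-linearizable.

prefix check: 1..10 passes, 1..11 fails once op5's time-11 response joins
checked exhaustively: 6 real-time-consistent orders of 5 completed operations, zero legal queue replays
completion choices over the 1 pending operation (op6) were checked; none helps
one such order, op1, op2, op3, op4, op5 (pending dropped), breaks at step 4 where op4 deq() → 17 is illegal
one such order, op1, op3, op2, op4, op5 (pending dropped), breaks at step 4 where op4 deq() → 17 is illegal

not linearizable — minimal violating prefix: 11 events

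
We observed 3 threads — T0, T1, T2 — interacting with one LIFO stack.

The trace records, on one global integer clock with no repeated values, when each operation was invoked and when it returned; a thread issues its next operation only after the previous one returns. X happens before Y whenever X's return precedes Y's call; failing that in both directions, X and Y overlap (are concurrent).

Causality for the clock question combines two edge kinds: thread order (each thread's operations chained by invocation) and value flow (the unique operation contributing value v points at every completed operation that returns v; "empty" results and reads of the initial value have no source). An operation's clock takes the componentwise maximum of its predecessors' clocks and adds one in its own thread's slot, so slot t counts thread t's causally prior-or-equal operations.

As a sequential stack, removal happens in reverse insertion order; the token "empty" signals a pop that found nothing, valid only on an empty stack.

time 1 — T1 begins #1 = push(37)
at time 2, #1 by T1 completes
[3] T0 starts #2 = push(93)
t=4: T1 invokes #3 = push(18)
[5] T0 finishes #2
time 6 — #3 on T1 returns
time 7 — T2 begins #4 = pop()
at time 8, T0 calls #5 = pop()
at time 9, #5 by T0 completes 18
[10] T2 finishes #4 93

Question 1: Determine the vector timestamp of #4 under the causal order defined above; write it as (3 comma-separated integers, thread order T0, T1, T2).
(1, 0, 1)

#1 (invocation 1): nothing precedes it; T1's component alone gives (0, 1, 0)
#2 (invocation 3): nothing precedes it; T0's component alone gives (1, 0, 0)
VC(#3, invoked at 4): max of VC(#1)=(0, 1, 0), then +1 on thread T1 → (0, 2, 0)
VC(#4, invoked at 7): max of VC(#2)=(1, 0, 0), then +1 on thread T2 → (1, 0, 1)
VC(#5, invoked at 8): max of VC(#2)=(1, 0, 0), VC(#3)=(0, 2, 0), then +1 on thread T0 → (2, 2, 0)
target: VC(#4) = (1, 0, 1)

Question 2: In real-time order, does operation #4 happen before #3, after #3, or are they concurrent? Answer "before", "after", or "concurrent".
after

#4 spans [7,10], #3 spans [4,6]
resp(#3)=6 < inv(#4)=7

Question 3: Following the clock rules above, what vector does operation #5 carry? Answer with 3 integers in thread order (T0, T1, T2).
(2, 2, 0)

VC(#1, invoked at 1): no causal predecessors; +1 on T1 → (0, 1, 0)
VC(#2, invoked at 3): no causal predecessors; +1 on T0 → (1, 0, 0)
#3, invoked 4, takes VC(#1)=(0, 1, 0) under max, adds 1 for T1 → (0, 2, 0)
#4, invoked 7, takes VC(#2)=(1, 0, 0) under max, adds 1 for T2 → (1, 0, 1)
#5, invoked 8, takes VC(#2)=(1, 0, 0), VC(#3)=(0, 2, 0) under max, adds 1 for T0 → (2, 2, 0)
target: VC(#5) = (2, 2, 0)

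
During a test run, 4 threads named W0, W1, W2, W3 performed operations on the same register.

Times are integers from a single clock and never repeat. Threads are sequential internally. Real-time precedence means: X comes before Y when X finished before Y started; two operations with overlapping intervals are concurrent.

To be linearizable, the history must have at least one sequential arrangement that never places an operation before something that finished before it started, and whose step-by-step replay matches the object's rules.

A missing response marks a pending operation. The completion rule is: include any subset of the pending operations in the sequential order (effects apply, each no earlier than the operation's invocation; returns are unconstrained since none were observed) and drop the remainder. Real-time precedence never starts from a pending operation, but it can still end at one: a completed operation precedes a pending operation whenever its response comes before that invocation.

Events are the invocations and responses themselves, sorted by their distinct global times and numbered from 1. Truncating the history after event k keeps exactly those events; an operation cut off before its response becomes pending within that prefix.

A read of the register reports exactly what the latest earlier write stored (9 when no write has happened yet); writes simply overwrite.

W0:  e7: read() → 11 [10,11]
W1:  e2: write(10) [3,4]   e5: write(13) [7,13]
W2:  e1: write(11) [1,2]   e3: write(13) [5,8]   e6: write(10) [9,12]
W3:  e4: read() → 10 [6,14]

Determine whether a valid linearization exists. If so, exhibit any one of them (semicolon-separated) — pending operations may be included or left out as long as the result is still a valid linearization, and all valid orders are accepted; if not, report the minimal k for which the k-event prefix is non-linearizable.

cut after 10 events: linearizable; cut after 11 events (e7 responds, time 11): not linearizable
the completed operations (4 total) allow one real-time order; the register replay rejects it
every completion of the 3 pending operations (e4, e5, e6) was checked; none linearizes
sample order e1, e2, e3, e7 (pending dropped) stalls at step 4 — e7 read() → 11 has no legal effect

not linearizable — minimal violating prefix: 11 events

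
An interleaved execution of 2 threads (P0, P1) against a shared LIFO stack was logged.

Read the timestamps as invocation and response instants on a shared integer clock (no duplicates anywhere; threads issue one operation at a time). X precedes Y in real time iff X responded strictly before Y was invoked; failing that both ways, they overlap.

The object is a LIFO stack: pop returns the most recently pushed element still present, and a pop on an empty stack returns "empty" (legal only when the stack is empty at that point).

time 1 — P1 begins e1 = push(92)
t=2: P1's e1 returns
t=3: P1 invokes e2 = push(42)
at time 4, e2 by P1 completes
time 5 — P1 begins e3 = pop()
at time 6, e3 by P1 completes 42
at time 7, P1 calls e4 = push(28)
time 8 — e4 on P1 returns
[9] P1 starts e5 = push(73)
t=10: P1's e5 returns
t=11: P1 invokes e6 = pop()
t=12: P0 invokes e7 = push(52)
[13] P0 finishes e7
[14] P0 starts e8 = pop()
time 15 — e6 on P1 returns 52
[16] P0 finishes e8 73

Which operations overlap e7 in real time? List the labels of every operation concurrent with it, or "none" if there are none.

overlap test against e7 [12,13]: concurrent iff the interval meets 12..13
e1 [1,2]: before
e2 [3,4]: before
e3 [5,6]: before
e4 [7,8]: before
e5 [9,10]: before
e6 [11,15]: concurrent
e8 [14,16]: after

e6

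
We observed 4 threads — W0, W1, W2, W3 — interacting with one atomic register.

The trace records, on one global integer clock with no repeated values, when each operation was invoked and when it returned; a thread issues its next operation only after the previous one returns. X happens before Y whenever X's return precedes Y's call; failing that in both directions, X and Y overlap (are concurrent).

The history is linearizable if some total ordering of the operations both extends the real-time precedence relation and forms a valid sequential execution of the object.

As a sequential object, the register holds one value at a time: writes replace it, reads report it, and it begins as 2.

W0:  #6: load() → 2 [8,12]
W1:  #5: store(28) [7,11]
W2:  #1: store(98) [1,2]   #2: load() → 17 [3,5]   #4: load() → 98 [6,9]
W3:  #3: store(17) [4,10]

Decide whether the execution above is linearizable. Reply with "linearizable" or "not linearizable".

the violation lands at event 9, #4's response at time 9: events 1..8 linearize, events 1..9 do not
a single order respects real time; the 3 completed atomic register operations fail replay along it
every completion of the 3 pending operations (#3, #5, #6) was checked; none linearizes
for example #1, #2, #4 (pending dropped) fails at step 2: #2 load() → 17 is not legal there

not linearizable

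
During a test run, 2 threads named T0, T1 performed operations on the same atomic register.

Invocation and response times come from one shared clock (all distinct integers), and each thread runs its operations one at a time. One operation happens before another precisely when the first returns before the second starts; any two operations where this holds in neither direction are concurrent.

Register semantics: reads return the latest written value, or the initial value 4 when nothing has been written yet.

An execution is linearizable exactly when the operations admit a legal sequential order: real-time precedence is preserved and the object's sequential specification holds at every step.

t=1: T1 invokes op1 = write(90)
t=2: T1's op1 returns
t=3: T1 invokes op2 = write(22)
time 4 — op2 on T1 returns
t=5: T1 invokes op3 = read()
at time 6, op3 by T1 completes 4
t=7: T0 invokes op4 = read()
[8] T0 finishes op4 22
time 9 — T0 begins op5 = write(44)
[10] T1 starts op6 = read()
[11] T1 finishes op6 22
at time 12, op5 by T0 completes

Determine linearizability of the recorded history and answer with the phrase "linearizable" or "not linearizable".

prefix check: 1..5 passes, 1..6 fails once op3's time-6 response joins
one real-time candidate order over the 3 completed operations — the atomic register replay rejects it
e.g. op1, op2, op3: illegal at step 3, since op3 read() → 4 cannot apply there

not linearizable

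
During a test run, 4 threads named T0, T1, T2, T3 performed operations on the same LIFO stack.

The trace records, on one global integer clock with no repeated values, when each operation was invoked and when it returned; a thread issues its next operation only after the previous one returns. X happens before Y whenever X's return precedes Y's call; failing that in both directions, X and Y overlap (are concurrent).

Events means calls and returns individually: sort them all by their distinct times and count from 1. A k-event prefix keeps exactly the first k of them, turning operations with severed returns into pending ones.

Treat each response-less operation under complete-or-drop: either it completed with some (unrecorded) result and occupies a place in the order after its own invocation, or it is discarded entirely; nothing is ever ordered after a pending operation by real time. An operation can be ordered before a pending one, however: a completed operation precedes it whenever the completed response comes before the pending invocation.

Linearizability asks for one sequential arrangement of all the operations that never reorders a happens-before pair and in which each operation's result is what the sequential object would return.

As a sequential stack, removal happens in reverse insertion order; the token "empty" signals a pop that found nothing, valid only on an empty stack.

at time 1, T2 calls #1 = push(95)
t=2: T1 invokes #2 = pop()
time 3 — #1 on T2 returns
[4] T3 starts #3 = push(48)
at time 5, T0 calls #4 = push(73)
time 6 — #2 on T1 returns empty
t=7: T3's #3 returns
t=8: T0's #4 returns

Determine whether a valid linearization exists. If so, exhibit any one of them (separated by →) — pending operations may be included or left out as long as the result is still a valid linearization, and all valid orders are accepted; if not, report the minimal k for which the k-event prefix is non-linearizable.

linearizable — witness: #2 → #1 → #3 → #4

after step 1 (#2 pop() → empty): stack <>
after step 2 (#1 push(95)): stack <95>
after step 3 (#3 push(48)): stack <95,48>
after step 4 (#4 push(73)): stack <95,48,73>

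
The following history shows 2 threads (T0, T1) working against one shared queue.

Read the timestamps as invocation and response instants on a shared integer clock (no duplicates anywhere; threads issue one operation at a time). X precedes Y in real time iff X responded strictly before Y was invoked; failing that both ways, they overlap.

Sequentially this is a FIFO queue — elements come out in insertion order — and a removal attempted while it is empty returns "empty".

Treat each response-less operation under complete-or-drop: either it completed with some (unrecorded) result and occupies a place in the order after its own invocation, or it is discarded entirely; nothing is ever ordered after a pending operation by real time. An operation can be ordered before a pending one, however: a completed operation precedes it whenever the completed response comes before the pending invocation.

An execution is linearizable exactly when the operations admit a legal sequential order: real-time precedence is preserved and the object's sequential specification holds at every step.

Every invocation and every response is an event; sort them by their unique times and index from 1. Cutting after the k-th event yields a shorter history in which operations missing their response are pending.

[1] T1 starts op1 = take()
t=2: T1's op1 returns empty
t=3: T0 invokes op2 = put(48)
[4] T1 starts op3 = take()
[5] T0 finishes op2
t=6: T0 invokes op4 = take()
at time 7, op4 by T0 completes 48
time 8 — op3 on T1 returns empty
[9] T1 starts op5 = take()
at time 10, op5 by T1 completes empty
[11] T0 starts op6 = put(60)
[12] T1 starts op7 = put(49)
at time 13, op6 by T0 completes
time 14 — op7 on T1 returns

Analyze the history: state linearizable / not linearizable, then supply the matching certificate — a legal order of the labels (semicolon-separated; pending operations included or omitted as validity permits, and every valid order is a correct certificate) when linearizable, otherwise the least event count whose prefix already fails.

linearizable — witness: op1; op2; op4; op3; op5; op6; op7

step 1: op1 take() → empty — queue <>
step 2: op2 put(48) — queue <48>
step 3: op4 take() → 48 — queue <>
step 4: op3 take() → empty — queue <>
step 5: op5 take() → empty — queue <>
step 6: op6 put(60) — queue <60>
step 7: op7 put(49) — queue <60,49>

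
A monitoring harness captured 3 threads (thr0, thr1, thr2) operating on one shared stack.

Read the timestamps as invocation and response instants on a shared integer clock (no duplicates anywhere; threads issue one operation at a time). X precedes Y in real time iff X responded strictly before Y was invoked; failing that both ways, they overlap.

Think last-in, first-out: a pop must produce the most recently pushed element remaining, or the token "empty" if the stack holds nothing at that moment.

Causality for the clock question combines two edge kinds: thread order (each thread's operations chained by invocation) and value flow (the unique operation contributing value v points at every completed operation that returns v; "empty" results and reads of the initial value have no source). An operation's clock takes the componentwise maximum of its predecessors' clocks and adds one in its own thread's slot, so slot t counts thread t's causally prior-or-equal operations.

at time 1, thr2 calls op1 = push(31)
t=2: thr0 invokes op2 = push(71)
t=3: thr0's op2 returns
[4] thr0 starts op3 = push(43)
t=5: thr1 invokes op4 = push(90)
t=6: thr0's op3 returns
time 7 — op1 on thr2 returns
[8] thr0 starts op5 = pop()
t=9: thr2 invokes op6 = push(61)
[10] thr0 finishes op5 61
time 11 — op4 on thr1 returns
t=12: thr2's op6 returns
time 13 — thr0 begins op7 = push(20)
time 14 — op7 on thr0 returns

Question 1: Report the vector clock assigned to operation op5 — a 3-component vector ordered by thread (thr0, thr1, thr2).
Answer: (3, 0, 2)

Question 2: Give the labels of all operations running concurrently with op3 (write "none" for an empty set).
Answer: op1, op4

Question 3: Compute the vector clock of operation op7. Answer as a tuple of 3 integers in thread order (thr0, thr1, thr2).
Answer: (4, 0, 2)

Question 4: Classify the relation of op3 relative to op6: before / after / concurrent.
Answer: before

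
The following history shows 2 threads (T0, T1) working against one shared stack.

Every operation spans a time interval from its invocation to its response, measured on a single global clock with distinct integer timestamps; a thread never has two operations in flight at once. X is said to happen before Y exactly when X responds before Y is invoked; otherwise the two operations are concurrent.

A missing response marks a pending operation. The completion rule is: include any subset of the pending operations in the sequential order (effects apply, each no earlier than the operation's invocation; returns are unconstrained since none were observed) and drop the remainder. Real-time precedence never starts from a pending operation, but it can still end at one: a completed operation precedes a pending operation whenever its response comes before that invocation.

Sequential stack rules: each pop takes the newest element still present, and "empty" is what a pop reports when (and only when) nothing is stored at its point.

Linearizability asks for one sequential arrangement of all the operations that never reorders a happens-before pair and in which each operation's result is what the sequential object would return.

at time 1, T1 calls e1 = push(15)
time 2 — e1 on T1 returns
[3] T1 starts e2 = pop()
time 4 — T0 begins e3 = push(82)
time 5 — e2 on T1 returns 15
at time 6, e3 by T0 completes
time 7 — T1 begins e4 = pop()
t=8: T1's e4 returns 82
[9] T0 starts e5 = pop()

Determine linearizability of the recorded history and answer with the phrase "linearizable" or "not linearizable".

a witness: e1, e2, e3, e4
after step 1 (e1 push(15)): stack <15>
after step 2 (e2 pop() → 15): stack <>
after step 3 (e3 push(82)): stack <82>
after step 4 (e4 pop() → 82): stack <>

linearizable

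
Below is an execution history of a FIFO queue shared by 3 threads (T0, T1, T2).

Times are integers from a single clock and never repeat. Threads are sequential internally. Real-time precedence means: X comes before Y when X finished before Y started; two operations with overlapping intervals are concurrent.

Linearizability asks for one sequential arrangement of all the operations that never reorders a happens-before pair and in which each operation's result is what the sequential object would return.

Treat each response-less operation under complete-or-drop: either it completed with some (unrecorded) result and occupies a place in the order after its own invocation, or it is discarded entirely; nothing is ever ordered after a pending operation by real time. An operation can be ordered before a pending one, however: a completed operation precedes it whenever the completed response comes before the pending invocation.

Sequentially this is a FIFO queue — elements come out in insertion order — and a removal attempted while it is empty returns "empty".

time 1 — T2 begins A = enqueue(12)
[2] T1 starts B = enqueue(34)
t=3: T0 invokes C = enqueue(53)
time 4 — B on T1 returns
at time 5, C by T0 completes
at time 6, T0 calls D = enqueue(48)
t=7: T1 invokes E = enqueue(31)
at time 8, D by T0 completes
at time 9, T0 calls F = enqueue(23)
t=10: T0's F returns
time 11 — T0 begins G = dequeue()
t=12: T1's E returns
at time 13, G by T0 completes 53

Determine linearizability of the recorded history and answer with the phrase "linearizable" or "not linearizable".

one valid linearization: C, A, B, D, E, F, G
after step 1 (C enqueue(53)): queue <53>
after step 2 (A enqueue(12) (pending, included)): queue <53,12>
after step 3 (B enqueue(34)): queue <53,12,34>
after step 4 (D enqueue(48)): queue <53,12,34,48>
after step 5 (E enqueue(31)): queue <53,12,34,48,31>
after step 6 (F enqueue(23)): queue <53,12,34,48,31,23>
after step 7 (G dequeue() → 53): queue <12,34,48,31,23>

linearizable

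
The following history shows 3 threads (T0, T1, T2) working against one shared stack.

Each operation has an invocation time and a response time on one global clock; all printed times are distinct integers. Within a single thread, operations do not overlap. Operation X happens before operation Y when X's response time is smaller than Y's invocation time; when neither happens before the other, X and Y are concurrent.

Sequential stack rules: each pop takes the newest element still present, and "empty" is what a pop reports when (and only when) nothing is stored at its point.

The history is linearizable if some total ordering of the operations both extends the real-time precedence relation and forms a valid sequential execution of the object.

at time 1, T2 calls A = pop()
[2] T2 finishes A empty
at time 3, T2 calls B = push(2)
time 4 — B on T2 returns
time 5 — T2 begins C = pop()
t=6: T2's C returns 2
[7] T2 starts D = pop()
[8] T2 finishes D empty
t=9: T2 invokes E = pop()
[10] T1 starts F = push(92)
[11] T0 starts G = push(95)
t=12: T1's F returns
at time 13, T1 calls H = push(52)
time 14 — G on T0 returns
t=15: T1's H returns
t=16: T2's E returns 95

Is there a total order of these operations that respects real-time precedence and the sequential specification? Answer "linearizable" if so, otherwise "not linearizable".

linearizable

a witness: A, B, C, D, F, G, E, H
1. A pop() → empty, leaving stack <>
2. B push(2), leaving stack <2>
3. C pop() → 2, leaving stack <>
4. D pop() → empty, leaving stack <>
5. F push(92), leaving stack <92>
6. G push(95), leaving stack <92,95>
7. E pop() → 95, leaving stack <92>
8. H push(52), leaving stack <92,52>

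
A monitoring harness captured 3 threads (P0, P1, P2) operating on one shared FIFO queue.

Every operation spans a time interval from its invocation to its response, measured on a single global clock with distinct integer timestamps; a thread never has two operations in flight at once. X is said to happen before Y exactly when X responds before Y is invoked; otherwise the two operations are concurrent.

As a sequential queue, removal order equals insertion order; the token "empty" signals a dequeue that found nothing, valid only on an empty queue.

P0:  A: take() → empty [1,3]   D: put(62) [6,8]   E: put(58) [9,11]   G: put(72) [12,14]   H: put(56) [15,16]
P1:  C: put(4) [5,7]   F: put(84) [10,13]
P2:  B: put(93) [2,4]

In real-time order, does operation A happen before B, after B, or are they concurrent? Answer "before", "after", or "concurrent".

A spans [1,3], B spans [2,4]
the intervals overlap in both directions

concurrent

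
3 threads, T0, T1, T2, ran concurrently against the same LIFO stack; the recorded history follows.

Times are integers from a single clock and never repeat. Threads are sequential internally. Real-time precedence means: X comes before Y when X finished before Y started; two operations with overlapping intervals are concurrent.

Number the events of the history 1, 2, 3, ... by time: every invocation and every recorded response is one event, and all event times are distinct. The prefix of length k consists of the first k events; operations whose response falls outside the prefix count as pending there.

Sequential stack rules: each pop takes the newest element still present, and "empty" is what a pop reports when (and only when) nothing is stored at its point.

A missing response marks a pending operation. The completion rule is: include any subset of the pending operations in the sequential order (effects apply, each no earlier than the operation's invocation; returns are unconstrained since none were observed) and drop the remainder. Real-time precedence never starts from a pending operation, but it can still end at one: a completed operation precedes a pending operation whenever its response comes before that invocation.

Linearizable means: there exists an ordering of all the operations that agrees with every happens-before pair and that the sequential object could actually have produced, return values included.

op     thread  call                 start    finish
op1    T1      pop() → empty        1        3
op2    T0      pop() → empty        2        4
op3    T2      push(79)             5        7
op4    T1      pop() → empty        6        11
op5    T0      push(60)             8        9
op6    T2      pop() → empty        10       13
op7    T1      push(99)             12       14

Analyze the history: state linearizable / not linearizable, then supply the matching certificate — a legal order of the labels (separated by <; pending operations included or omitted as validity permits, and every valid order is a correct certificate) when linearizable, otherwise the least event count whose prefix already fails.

not linearizable — minimal violating prefix: 13 events

cut after 12 events: linearizable; cut after 13 events (op6 responds, time 13): not linearizable
6 completed operations, 8 real-time-consistent orders — every LIFO stack replay fails
every completion of the 1 pending operation (op7) was checked; none linearizes
for example op1, op2, op3, op4, op5, op6 (pending dropped) fails at step 4: op4 pop() → empty is not legal there
for example op1, op2, op3, op5, op4, op6 (pending dropped) fails at step 5: op4 pop() → empty is not legal there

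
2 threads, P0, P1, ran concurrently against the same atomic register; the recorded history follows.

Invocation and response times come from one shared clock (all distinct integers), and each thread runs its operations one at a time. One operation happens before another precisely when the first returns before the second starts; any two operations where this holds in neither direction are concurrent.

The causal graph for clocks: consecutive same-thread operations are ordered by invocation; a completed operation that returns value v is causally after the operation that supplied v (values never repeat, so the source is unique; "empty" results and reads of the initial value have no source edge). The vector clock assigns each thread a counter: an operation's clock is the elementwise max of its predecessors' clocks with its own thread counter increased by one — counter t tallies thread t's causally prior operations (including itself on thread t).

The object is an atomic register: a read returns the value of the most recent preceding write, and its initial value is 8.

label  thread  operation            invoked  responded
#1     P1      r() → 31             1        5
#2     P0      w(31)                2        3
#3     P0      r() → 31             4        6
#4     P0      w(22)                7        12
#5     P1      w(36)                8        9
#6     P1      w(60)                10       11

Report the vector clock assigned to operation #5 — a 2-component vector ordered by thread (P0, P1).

no predecessors for #2 (invoked 2): P0 increments from zero → (1, 0)
from VC(#2)=(1, 0), #1 (invoked 1) maxes components and bumps P1 → (1, 1)
from VC(#2)=(1, 0), #3 (invoked 4) maxes components and bumps P0 → (2, 0)
from VC(#1)=(1, 1), #5 (invoked 8) maxes components and bumps P1 → (1, 2)
from VC(#3)=(2, 0), #4 (invoked 7) maxes components and bumps P0 → (3, 0)
from VC(#5)=(1, 2), #6 (invoked 10) maxes components and bumps P1 → (1, 3)
target: VC(#5) = (1, 2)

(1, 2)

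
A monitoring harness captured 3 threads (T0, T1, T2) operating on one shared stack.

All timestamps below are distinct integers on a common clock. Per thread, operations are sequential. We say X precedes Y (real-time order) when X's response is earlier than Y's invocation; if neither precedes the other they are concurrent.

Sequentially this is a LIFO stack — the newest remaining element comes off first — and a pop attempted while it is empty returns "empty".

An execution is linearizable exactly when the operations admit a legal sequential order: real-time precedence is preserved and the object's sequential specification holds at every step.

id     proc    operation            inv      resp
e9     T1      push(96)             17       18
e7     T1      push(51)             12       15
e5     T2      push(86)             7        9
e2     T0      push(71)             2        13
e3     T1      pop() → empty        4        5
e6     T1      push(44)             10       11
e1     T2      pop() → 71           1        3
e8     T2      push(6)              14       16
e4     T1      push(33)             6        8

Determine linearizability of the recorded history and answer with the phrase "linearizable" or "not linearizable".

witness order: e2, e1, e3, e4, e5, e6, e7, e8, e9
step 1: e2 push(71) — stack <71>
step 2: e1 pop() → 71 — stack <>
step 3: e3 pop() → empty — stack <>
step 4: e4 push(33) — stack <33>
step 5: e5 push(86) — stack <33,86>
step 6: e6 push(44) — stack <33,86,44>
step 7: e7 push(51) — stack <33,86,44,51>
step 8: e8 push(6) — stack <33,86,44,51,6>
step 9: e9 push(96) — stack <33,86,44,51,6,96>

linearizable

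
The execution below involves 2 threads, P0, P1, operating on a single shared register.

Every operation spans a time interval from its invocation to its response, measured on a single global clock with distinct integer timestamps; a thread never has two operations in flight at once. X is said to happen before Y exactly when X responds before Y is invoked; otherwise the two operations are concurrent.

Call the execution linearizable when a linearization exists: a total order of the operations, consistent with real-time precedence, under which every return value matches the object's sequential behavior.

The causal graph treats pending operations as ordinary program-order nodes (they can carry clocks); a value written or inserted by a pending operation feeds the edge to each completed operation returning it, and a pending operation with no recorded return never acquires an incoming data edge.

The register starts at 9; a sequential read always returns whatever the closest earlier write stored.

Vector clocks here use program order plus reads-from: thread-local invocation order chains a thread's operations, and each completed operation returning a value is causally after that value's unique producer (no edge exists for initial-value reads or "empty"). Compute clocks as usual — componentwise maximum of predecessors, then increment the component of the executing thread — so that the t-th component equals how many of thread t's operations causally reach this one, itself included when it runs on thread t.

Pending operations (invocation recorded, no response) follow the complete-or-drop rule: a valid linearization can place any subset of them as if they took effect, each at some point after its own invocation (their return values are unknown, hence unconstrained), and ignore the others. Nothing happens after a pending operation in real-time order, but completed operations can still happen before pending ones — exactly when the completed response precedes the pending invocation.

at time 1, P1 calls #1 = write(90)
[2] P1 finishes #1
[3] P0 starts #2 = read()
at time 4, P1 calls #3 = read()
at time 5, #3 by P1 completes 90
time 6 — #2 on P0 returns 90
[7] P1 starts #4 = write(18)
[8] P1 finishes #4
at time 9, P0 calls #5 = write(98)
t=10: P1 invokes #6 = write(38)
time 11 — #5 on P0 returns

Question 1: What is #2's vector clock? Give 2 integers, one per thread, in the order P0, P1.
#1 (invocation 1): nothing precedes it; P1's component alone gives (0, 1)
merge at #3 (invoked 4): VC(#1)=(0, 1), own-thread bump on P1 → (0, 2)
merge at #2 (invoked 3): VC(#1)=(0, 1), own-thread bump on P0 → (1, 1)
merge at #4 (invoked 7): VC(#3)=(0, 2), own-thread bump on P1 → (0, 3)
merge at #5 (invoked 9): VC(#2)=(1, 1), own-thread bump on P0 → (2, 1)
merge at #6 (invoked 10): VC(#4)=(0, 3), own-thread bump on P1 → (0, 4)
target: VC(#2) = (1, 1)

(1, 1)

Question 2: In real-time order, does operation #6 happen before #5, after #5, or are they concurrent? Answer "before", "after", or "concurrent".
#6 spans [10,…), #5 spans [9,11]
the intervals overlap in both directions

concurrent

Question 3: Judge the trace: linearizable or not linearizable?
a witness: #1, #2, #3, #4, #5
1. #1 write(90), leaving value 90
2. #2 read() → 90, leaving value 90
3. #3 read() → 90, leaving value 90
4. #4 write(18), leaving value 18
5. #5 write(98), leaving value 98

linearizable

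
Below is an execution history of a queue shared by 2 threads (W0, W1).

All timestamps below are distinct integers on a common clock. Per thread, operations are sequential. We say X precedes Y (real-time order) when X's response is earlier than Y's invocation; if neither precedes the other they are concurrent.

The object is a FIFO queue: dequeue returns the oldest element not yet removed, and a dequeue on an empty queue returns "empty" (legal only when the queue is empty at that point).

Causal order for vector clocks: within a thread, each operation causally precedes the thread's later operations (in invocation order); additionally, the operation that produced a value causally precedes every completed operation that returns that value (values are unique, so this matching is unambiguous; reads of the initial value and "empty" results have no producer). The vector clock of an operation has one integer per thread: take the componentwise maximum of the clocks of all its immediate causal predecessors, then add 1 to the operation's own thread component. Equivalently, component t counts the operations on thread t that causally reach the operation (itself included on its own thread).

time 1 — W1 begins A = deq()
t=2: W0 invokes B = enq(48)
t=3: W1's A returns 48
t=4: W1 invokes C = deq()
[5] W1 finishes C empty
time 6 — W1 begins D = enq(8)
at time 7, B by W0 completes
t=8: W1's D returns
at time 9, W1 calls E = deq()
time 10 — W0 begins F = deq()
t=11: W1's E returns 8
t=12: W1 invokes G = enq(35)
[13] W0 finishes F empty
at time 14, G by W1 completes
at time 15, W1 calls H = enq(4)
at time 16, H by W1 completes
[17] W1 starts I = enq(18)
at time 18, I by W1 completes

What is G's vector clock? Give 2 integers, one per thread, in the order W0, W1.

root op B, invoked 2: fresh clock plus W0's own tick → (1, 0)
VC(A, invoked at 1): max of VC(B)=(1, 0), then +1 on thread W1 → (1, 1)
VC(F, invoked at 10): max of VC(B)=(1, 0), then +1 on thread W0 → (2, 0)
VC(C, invoked at 4): max of VC(A)=(1, 1), then +1 on thread W1 → (1, 2)
VC(D, invoked at 6): max of VC(C)=(1, 2), then +1 on thread W1 → (1, 3)
VC(E, invoked at 9): max of VC(D)=(1, 3), then +1 on thread W1 → (1, 4)
VC(G, invoked at 12): max of VC(E)=(1, 4), then +1 on thread W1 → (1, 5)
VC(H, invoked at 15): max of VC(G)=(1, 5), then +1 on thread W1 → (1, 6)
VC(I, invoked at 17): max of VC(H)=(1, 6), then +1 on thread W1 → (1, 7)
target: VC(G) = (1, 5)

(1, 5)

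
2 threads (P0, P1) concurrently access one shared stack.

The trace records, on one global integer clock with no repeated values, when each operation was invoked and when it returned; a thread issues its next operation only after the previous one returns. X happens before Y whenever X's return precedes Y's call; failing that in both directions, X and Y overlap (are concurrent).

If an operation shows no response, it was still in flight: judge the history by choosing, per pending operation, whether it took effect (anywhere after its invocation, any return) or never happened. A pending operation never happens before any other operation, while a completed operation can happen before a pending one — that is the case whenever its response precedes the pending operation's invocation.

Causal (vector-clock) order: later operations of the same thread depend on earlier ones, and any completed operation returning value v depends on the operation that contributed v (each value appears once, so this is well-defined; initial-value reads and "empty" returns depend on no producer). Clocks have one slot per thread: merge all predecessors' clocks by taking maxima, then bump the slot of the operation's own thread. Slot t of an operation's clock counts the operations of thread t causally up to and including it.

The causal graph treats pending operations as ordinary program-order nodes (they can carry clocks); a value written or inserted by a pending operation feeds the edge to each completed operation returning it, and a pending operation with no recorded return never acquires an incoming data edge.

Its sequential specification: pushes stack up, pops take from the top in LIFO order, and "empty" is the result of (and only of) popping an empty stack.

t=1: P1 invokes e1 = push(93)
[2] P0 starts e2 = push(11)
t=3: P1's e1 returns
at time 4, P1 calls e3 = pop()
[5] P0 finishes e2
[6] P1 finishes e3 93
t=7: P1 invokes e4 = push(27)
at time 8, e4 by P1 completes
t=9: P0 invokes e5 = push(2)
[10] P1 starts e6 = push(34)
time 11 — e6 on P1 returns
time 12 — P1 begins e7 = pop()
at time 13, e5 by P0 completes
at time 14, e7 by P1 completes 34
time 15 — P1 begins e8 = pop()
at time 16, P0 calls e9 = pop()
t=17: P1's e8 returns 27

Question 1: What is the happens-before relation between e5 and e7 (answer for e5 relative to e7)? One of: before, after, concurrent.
Answer: concurrent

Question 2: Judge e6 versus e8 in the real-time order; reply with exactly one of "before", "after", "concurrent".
Answer: before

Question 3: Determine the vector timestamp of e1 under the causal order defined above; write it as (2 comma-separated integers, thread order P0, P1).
Answer: (0, 1)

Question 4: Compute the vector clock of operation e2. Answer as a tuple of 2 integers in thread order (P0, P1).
Answer: (1, 0)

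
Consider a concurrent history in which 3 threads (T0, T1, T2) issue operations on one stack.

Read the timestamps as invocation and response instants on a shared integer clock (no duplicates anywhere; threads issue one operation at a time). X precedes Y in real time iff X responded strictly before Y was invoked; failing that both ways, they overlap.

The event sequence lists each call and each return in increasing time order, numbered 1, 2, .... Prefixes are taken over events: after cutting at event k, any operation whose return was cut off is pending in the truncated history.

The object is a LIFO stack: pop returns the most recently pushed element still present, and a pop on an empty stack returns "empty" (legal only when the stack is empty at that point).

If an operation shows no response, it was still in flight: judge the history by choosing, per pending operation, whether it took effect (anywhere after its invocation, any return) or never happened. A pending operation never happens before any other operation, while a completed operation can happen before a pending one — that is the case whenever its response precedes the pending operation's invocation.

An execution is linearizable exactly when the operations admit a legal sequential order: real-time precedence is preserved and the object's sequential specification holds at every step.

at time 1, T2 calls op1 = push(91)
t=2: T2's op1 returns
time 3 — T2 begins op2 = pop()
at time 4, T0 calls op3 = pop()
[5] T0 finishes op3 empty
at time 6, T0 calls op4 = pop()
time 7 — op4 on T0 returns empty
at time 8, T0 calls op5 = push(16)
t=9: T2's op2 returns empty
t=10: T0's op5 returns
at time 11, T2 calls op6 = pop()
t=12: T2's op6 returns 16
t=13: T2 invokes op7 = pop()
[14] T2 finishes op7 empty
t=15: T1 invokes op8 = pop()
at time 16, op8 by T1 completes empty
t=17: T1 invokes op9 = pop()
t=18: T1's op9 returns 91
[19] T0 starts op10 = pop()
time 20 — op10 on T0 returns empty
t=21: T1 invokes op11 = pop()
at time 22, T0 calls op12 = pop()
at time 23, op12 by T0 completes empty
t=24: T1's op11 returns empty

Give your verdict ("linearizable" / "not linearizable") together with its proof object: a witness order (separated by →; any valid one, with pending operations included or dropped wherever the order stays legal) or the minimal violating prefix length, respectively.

already the first 9 events (up to op2's response at time 9) admit no linearization; the first 8 still do
every one of the 3 real-time-consistent orders over 4 completed stack ops fails the sequential spec
including or dropping the 1 pending operation (op5) in any combination fails
for example op1, op2, op3, op4 (pending dropped) fails at step 2: op2 pop() → empty is not legal there
for example op1, op3, op2, op4 (pending dropped) fails at step 2: op3 pop() → empty is not legal there

not linearizable — minimal violating prefix: 9 events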